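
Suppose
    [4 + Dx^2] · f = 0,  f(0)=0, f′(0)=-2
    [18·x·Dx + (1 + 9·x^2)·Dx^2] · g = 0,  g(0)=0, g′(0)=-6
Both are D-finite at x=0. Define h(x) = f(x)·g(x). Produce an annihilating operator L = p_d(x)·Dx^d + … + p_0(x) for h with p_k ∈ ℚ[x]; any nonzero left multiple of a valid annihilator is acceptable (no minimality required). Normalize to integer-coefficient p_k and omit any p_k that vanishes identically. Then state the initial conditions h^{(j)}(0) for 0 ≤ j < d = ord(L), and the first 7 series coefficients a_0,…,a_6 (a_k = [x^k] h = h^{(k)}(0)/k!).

L = (2080 + 50256·x^2 + 89424·x^4 + 186624·x^6 + 419904·x^8) + (3168·x + 38880·x^3 + 139968·x^5 + 419904·x^7)·Dx + (572 + 13788·x^2 + 33048·x^4 + 93312·x^6 + 209952·x^8)·Dx^2 + (792·x + 9720·x^3 + 34992·x^5 + 104976·x^7)·Dx^3 + (13 + 306·x^2 + 2673·x^4 + 11664·x^6 + 26244·x^8)·Dx^4  (order 4).
h: a_k = 0, 0, 12, 0, -44, 0, 220, …
ICs: h(0) = 0, h′(0) = 0, h′′(0) = 24, h′′′(0) = 0.

f: a_k = 0, -2, 0, 4/3, 0, -4/15, 0, …
g: a_k = 0, -6, 0, 18, 0, -486/5, 0, …
Sym-product of L_f,L_g gives L₀ (≤ ord 4).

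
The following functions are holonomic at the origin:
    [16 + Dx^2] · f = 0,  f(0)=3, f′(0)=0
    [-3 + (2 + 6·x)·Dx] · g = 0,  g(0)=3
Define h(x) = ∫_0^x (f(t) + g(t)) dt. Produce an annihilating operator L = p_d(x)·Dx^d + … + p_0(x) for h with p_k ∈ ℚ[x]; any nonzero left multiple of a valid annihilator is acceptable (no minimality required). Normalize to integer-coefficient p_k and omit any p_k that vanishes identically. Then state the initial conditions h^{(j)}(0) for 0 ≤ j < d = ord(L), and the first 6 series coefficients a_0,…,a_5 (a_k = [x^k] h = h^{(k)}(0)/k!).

L = (-4368 - 18432·x - 27648·x^2)·Dx + (1760 + 17568·x + 55296·x^2 + 55296·x^3)·Dx^2 + (-273 - 1152·x - 1728·x^2)·Dx^3 + (110 + 1098·x + 3456·x^2 + 3456·x^3)·Dx^4  (order 4).
h: a_k = 0, 6, 9/4, -73/8, 81/64, 2881/640, …
ICs: h(0) = 0, h′(0) = 6, h′′(0) = 9/2, h′′′(0) = -219/4.

f: a_k = 3, 0, -24, 0, 32, 0, …
g: a_k = 3, 9/2, -27/8, 81/16, -1215/128, 5103/256, …
f+g: L₀ = lclm(L_f,L_g), ord ≤ 2+1.
∫: right-multiply L₀ by Dx.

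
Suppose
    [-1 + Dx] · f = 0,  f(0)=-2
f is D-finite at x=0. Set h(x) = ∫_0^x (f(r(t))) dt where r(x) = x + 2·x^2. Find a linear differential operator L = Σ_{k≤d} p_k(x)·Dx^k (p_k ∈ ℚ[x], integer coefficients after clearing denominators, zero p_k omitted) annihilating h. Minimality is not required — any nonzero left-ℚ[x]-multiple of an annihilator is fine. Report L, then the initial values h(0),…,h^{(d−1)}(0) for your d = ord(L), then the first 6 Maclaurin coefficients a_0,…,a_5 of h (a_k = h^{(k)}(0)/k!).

L = (-1 - 4·x)·Dx + Dx^2  (order 2).
h: a_k = 0, -2, -1, -5/3, -13/12, -73/60, …
ICs: h(0) = 0, h′(0) = -2.

f: a_k = -2, -2, -1, -1/3, -1/12, -1/60, …
f∘r: x↦r, Dx↦Dx/r' in L_f ⇒ L₀.
h=∫₀ˣh₀: take L = L₀·Dx.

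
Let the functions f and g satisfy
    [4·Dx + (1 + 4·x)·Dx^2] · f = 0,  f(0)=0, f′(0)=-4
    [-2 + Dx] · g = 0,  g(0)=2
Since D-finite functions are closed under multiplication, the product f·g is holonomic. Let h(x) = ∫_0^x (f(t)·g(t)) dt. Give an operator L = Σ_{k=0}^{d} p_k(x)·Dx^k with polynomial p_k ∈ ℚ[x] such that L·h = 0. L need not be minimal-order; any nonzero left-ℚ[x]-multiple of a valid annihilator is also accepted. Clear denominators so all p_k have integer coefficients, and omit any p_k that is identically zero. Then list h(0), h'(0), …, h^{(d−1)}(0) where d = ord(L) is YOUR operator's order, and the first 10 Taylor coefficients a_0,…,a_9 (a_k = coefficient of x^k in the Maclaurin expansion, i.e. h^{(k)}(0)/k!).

f: a_k = 0, -4, 8, -64/3, 64, -1024/5, 2048/3, -16384/7, 8192, -262144/9, …
g: a_k = 2, 4, 4, 8/3, 4/3, 8/15, 8/45, 16/315, 4/315, 8/2835, …
f·g: L₀ = L_f ⊗_s L_g, ord ≤ 2·1.
h=∫₀ˣh₀: take L = L₀·Dx.
L = (-4 + 16·x)·Dx - 16·x·Dx^2 + (1 + 4·x)·Dx^3  (order 3).
h: a_k = 0, 0, -4, 0, -20/3, 64/5, -1672/45, 6784/63, -103316/315, 417664/405, …
ICs: h(0) = 0, h′(0) = 0, h′′(0) = -8.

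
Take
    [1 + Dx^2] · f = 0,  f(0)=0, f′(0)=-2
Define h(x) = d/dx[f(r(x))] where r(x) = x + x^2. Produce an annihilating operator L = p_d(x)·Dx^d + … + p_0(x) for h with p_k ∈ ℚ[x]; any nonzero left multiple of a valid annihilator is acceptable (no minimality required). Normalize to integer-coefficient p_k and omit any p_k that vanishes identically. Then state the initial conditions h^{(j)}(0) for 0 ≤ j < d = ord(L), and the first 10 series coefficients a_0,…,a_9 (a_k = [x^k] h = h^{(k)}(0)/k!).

f: a_k = 0, -2, 0, 1/3, 0, -1/60, 0, 1/2520, 0, -1/181440, …
L₀ from L_f via x↦r, Dx↦r'^{-1}Dx.
Differentiate: ansatz ord ≤ ord L₀ ⇒ L.
L = (13 + 8·x + 24·x^2 + 32·x^3 + 16·x^4) + (-6 - 12·x)·Dx + (1 + 4·x + 4·x^2)·Dx^2  (order 2).
h: a_k = -2, -4, 1, 4, 59/12, 3/2, -419/360, -59/45, -13609/20160, -19/672, …
ICs: h(0) = -2, h′(0) = -4.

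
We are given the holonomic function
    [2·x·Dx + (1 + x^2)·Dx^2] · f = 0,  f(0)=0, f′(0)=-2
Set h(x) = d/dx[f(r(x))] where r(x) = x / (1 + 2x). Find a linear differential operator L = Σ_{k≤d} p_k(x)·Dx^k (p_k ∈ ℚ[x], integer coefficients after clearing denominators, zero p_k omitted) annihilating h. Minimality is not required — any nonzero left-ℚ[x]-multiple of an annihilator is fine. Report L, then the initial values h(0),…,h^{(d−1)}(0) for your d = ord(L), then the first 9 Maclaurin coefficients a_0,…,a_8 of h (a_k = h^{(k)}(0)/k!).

f: a_k = 0, -2, 0, 2/3, 0, -2/5, 0, 2/7, 0, …
Substitute x→r, Dx→(1/r')Dx; clear ⇒ L₀.
Differentiate: ansatz ord ≤ ord L₀ ⇒ L.
L = (4 + 10·x) + (1 + 4·x + 5·x^2)·Dx  (order 1).
h: a_k = -2, 8, -22, 48, -82, 88, 58, -672, 2398, …
ICs: h(0) = -2.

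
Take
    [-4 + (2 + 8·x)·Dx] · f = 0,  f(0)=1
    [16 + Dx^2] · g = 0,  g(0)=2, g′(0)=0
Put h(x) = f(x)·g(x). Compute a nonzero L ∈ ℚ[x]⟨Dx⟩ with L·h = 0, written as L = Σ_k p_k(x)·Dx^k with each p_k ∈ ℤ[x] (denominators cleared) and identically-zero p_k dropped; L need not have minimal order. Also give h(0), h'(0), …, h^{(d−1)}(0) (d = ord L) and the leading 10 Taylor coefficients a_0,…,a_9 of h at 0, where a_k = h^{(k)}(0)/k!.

f: a_k = 1, 2, -2, 4, -10, 28, -84, 264, -858, 2860, …
g: a_k = 2, 0, -16, 0, 64/3, 0, -512/45, 0, 1024/315, 0, …
Product ⇒ symmetric product L₀, ord ≤ 2.
L = (28 + 128·x + 256·x^2) + (-4 - 16·x)·Dx + (1 + 8·x + 16·x^2)·Dx^2  (order 2).
h: a_k = 2, 4, -20, -24, 100/3, 104/3, -2792/45, 6416/45, -176188/315, 215704/105, …
ICs: h(0) = 2, h′(0) = 4.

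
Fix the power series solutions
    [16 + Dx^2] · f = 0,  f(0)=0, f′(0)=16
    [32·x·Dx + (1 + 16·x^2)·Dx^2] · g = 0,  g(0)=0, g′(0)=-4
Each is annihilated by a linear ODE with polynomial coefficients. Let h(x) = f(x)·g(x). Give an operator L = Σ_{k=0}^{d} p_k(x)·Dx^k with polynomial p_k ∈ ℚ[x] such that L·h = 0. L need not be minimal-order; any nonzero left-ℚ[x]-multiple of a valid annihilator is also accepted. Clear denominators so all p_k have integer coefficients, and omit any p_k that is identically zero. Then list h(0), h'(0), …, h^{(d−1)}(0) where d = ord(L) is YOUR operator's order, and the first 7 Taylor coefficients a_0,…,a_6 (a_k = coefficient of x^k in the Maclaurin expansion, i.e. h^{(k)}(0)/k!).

L = (1280 + 53248·x^2 + 360448·x^4 + 2097152·x^6 + 8388608·x^8) + (1536·x + 40960·x^3 + 393216·x^5 + 2097152·x^7)·Dx + (96 + 4096·x^2 + 36864·x^4 + 262144·x^6 + 1048576·x^8)·Dx^2 + (96·x + 2560·x^3 + 24576·x^5 + 131072·x^7)·Dx^3 + (1 + 48·x^2 + 896·x^4 + 8192·x^6 + 32768·x^8)·Dx^4  (order 4).
h: a_k = 0, 0, -64, 0, 512, 0, -38912/9, …
ICs: h(0) = 0, h′(0) = 0, h′′(0) = -128, h′′′(0) = 0.

f: a_k = 0, 16, 0, -128/3, 0, 512/15, 0, …
g: a_k = 0, -4, 0, 64/3, 0, -1024/5, 0, …
f·g: L₀ = L_f ⊗_s L_g, ord ≤ 2·2.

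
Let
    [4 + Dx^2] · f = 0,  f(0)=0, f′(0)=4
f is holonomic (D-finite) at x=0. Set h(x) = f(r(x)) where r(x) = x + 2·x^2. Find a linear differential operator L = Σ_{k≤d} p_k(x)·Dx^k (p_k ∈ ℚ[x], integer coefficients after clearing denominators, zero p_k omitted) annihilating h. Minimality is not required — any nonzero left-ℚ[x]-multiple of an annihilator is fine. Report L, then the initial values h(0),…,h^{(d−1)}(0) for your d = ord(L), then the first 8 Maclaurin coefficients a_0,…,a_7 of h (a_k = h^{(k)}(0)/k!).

f: a_k = 0, 4, 0, -8/3, 0, 8/15, 0, -16/315, …
f∘r: x↦r, Dx↦Dx/r' in L_f ⇒ L₀.
L = (4 + 48·x + 192·x^2 + 256·x^3) - 4·Dx + (1 + 4·x)·Dx^2  (order 2).
h: a_k = 0, 4, 8, -8/3, -16, -472/15, -16, 6704/315, …
ICs: h(0) = 0, h′(0) = 4.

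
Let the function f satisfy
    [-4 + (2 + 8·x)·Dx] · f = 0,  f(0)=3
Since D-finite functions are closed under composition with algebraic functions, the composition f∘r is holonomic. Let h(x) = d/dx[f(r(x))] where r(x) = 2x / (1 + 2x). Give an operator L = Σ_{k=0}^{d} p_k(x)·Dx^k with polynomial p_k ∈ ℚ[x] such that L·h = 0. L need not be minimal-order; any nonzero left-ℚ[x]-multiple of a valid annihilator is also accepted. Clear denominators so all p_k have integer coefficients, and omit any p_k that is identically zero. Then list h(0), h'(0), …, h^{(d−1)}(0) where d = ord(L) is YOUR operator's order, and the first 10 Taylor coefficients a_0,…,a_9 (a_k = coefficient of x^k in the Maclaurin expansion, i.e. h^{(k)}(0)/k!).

f: a_k = 3, 6, -6, 12, -30, 84, -252, 792, -2574, 8580, …
f∘r: x↦r, Dx↦Dx/r' in L_f ⇒ L₀.
Derive L from L₀ (diff closure).
L = (-8 - 40·x) + (-1 - 12·x - 20·x^2)·Dx  (order 1).
h: a_k = 12, -96, 720, -5760, 48960, -433152, 3929856, -36249600, 338273280, -3183943680, …
ICs: h(0) = 12.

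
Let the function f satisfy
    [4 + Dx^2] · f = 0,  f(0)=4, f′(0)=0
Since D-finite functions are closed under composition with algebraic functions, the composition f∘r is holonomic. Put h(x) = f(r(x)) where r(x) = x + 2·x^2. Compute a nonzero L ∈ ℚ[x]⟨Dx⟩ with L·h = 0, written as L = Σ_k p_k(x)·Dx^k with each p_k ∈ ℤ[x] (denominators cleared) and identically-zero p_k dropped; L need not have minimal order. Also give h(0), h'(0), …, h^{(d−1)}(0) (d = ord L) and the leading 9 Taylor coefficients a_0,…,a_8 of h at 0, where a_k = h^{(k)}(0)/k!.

f: a_k = 4, 0, -8, 0, 8/3, 0, -16/45, 0, 8/315, …
L₀ from L_f via x↦r, Dx↦r'^{-1}Dx.
L = (4 + 48·x + 192·x^2 + 256·x^3) - 4·Dx + (1 + 4·x)·Dx^2  (order 2).
h: a_k = 4, 0, -8, -32, -88/3, 64/3, 2864/45, 1216/15, 6728/315, …
ICs: h(0) = 4, h′(0) = 0.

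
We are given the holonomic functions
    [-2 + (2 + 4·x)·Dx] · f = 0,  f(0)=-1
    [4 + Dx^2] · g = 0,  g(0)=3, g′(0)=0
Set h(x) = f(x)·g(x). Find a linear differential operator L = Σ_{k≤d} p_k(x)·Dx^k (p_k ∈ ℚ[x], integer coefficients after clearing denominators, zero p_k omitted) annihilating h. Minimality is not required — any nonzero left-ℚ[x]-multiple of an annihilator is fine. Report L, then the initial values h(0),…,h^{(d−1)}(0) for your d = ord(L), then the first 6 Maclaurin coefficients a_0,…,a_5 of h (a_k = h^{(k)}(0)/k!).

L = (7 + 16·x + 16·x^2) + (-2 - 4·x)·Dx + (1 + 4·x + 4·x^2)·Dx^2  (order 2).
h: a_k = -3, -3, 15/2, 9/2, -25/8, -13/8, …
ICs: h(0) = -3, h′(0) = -3.

f: a_k = -1, -1, 1/2, -1/2, 5/8, -7/8, …
g: a_k = 3, 0, -6, 0, 2, 0, …
Product ⇒ symmetric product L₀, ord ≤ 2.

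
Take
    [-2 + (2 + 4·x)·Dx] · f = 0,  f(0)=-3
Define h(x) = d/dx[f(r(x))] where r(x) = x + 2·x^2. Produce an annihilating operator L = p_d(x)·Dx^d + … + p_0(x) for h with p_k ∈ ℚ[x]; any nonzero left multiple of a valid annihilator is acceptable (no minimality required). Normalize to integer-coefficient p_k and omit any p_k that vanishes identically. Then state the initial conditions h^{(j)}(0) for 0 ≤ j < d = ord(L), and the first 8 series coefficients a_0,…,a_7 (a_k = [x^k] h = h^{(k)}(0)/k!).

L = 3 + (-1 - 6·x - 12·x^2 - 16·x^3)·Dx  (order 1).
h: a_k = -3, -9, 27/2, -9/2, -225/8, 513/8, -441/16, -2601/16, …
ICs: h(0) = -3.

f: a_k = -3, -3, 3/2, -3/2, 15/8, -21/8, 63/16, -99/16, …
h₀=f(r): pull back L_f along r ⇒ L₀.
h₀' ⇒ L via d/dx closure of L₀.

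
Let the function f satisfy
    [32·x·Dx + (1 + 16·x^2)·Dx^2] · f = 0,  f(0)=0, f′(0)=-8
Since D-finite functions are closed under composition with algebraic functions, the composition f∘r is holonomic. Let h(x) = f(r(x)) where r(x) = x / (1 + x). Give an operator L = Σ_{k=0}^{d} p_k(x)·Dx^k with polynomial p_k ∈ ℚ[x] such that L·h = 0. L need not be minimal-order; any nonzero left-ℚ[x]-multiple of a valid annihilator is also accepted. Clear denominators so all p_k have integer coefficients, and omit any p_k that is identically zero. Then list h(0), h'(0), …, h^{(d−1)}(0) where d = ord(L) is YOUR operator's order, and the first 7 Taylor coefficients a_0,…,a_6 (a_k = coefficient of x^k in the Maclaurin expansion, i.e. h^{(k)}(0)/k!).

L = (2 + 34·x)·Dx + (1 + 2·x + 17·x^2)·Dx^2  (order 2).
h: a_k = 0, -8, 8, 104/3, -120, -808/5, 4888/3, …
ICs: h(0) = 0, h′(0) = -8.

f: a_k = 0, -8, 0, 128/3, 0, -2048/5, 0, …
L₀ from L_f via x↦r, Dx↦r'^{-1}Dx.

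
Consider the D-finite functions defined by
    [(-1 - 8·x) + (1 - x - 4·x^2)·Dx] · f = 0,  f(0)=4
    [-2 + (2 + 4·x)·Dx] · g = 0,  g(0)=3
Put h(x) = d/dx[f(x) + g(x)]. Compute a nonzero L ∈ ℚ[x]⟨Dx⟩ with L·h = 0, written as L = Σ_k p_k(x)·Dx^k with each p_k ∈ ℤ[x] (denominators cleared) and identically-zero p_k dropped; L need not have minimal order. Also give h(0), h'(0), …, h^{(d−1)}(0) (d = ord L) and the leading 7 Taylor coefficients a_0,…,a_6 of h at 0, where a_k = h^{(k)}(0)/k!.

f: a_k = 4, 4, 20, 36, 116, 260, 724, …
g: a_k = 3, 3, -3/2, 3/2, -15/8, 21/8, -63/16, …
f+g: L₀ = lclm(L_f,L_g), ord ≤ 1+1.
Differentiate: ansatz ord ≤ ord L₀ ⇒ L.
L = (-84 - 630·x - 1632·x^2 - 2112·x^3 - 1920·x^4) + (-51 - 678·x - 2781·x^2 - 5904·x^3 - 8208·x^4 - 5760·x^5)·Dx + (11 + 62·x + 117·x^2 - 102·x^3 - 1040·x^4 - 2016·x^5 - 1280·x^6)·Dx^2  (order 2).
h: a_k = 7, 37, 225/2, 913/2, 10505/8, 34563/8, 198261/16, …
ICs: h(0) = 7, h′(0) = 37.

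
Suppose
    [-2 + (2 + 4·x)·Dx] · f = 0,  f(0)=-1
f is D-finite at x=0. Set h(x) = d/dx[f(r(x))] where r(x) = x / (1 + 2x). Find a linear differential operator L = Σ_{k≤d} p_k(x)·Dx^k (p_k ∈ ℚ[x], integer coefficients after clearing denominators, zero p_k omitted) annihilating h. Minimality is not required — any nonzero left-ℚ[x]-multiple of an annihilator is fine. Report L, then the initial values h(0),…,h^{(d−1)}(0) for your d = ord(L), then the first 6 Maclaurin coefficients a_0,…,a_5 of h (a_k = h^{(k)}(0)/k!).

f: a_k = -1, -1, 1/2, -1/2, 5/8, -7/8, …
h₀=f(r): pull back L_f along r ⇒ L₀.
h₀' ⇒ L via d/dx closure of L₀.
L = (-5 - 16·x) + (-1 - 6·x - 8·x^2)·Dx  (order 1).
h: a_k = -1, 5, -39/2, 141/2, -1995/8, 7059/8, …
ICs: h(0) = -1.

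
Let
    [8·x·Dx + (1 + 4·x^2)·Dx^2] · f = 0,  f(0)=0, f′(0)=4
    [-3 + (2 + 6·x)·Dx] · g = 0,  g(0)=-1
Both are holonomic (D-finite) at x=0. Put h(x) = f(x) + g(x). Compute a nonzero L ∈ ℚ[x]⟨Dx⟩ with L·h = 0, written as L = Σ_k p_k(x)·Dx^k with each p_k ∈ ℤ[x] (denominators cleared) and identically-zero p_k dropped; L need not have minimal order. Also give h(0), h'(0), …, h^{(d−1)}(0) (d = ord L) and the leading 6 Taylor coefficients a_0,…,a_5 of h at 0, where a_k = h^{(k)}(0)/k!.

L = (-48 - 360·x + 576·x^2 + 864·x^3)·Dx + (-59 - 192·x - 120·x^2 + 2304·x^3 + 3024·x^4)·Dx^2 + (-6 + 14·x + 144·x^2 + 272·x^3 + 672·x^4 + 864·x^5)·Dx^3  (order 3).
h: a_k = -1, 5/2, 9/8, -337/48, 405/128, 7879/1280, …
ICs: h(0) = -1, h′(0) = 5/2, h′′(0) = 9/4.

f: a_k = 0, 4, 0, -16/3, 0, 64/5, …
g: a_k = -1, -3/2, 9/8, -27/16, 405/128, -1701/256, …
Weyl lclm of L_f,L_g ⇒ L₀ (ord ≤ 3).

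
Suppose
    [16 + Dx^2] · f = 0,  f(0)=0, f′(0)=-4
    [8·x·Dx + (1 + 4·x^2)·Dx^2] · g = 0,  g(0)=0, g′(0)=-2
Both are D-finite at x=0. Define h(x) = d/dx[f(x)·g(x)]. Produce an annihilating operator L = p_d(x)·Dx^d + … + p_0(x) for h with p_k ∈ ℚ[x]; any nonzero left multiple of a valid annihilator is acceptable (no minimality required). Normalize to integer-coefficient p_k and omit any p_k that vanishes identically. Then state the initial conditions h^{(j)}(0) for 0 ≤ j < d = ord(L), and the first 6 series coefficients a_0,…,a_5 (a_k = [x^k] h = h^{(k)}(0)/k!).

L = (4096 + 58368·x^2 + 354304·x^4 + 983040·x^6 + 1867776·x^8 + 2621440·x^10 + 2097152·x^12) + (1984·x + 30208·x^3 + 158720·x^5 + 409600·x^7 + 655360·x^9 + 524288·x^11)·Dx + (336 + 5216·x^2 + 34560·x^4 + 114176·x^6 + 249856·x^8 + 360448·x^10 + 262144·x^12)·Dx^2 + (124·x + 1888·x^3 + 9920·x^5 + 25600·x^7 + 40960·x^9 + 32768·x^11)·Dx^3 + (5 + 98·x^2 + 776·x^4 + 3296·x^6 + 8320·x^8 + 12288·x^10 + 8192·x^12)·Dx^4  (order 4).
h: a_k = 0, 16, 0, -128, 0, 1280/3, …
ICs: h(0) = 0, h′(0) = 16, h′′(0) = 0, h′′′(0) = -768.

f: a_k = 0, -4, 0, 32/3, 0, -128/15, …
g: a_k = 0, -2, 0, 8/3, 0, -32/5, …
Product ⇒ symmetric product L₀, ord ≤ 4.
h₀' ⇒ L via d/dx closure of L₀.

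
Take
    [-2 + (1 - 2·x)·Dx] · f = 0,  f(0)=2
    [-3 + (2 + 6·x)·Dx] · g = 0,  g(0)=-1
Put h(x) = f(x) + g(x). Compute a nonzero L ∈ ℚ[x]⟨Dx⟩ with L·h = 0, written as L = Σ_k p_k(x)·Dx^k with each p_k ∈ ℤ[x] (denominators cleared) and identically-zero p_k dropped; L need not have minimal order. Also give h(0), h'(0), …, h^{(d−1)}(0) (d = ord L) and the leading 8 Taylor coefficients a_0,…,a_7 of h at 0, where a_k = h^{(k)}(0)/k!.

L = (-66 - 108·x) + (41 + 156·x + 324·x^2)·Dx + (-2 - 38·x - 24·x^2 + 216·x^3)·Dx^2  (order 2).
h: a_k = 1, 5/2, 73/8, 229/16, 4501/128, 14683/256, 146381/1024, 452117/2048, …
ICs: h(0) = 1, h′(0) = 5/2.

f: a_k = 2, 4, 8, 16, 32, 64, 128, 256, …
g: a_k = -1, -3/2, 9/8, -27/16, 405/128, -1701/256, 15309/1024, -72171/2048, …
Weyl lclm of L_f,L_g ⇒ L₀ (ord ≤ 2).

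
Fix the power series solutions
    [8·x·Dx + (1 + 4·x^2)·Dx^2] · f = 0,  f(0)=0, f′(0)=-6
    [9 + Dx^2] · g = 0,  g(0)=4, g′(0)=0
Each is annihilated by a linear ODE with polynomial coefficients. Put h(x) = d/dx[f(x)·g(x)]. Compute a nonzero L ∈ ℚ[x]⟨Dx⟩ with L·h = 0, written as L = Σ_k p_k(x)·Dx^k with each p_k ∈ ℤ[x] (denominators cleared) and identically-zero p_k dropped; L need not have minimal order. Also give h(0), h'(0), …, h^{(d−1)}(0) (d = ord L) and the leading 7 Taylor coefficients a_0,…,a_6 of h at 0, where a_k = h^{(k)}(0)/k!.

f: a_k = 0, -6, 0, 8, 0, -96/5, 0, …
g: a_k = 4, 0, -18, 0, 27/2, 0, -81/20, …
h₀=f·g: eliminate ⇒ L₀, order ≤ 2·2.
Derive L from L₀ (diff closure).
L = (134325 + 1685016·x^2 + 9665136·x^4 + 17604864·x^6 + 22954752·x^8 + 28366848·x^10 + 26873856·x^12) + (77328·x + 1187136·x^3 + 5460480·x^5 + 10782720·x^7 + 14929920·x^9 + 11943936·x^11)·Dx + (17850 + 242160·x^2 + 1468896·x^4 + 3414528·x^6 + 5764608·x^8 + 7630848·x^10 + 5971968·x^12)·Dx^2 + (8592·x + 131904·x^3 + 606720·x^5 + 1198080·x^7 + 1658880·x^9 + 1327104·x^11)·Dx^3 + (325 + 6104·x^2 + 43888·x^4 + 162048·x^6 + 357120·x^8 + 497664·x^10 + 331776·x^12)·Dx^4  (order 4).
h: a_k = -24, 0, 420, 0, -1509, 0, 48813/10, …
ICs: h(0) = -24, h′(0) = 0, h′′(0) = 840, h′′′(0) = 0.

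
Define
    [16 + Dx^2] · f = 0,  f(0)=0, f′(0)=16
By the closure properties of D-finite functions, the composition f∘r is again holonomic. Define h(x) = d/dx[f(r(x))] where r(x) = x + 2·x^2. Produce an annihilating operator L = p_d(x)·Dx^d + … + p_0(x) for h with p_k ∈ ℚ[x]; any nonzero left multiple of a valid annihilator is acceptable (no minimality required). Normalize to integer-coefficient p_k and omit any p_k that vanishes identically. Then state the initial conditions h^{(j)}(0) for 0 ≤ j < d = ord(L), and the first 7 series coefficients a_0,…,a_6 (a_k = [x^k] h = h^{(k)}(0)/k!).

L = (64 + 256·x + 1536·x^2 + 4096·x^3 + 4096·x^4) + (-12 - 48·x)·Dx + (1 + 8·x + 16·x^2)·Dx^2  (order 2).
h: a_k = 16, 64, -128, -1024, -7168/3, 0, 425984/45, …
ICs: h(0) = 16, h′(0) = 64.

f: a_k = 0, 16, 0, -128/3, 0, 512/15, 0, …
L₀ from L_f via x↦r, Dx↦r'^{-1}Dx.
Derive L from L₀ (diff closure).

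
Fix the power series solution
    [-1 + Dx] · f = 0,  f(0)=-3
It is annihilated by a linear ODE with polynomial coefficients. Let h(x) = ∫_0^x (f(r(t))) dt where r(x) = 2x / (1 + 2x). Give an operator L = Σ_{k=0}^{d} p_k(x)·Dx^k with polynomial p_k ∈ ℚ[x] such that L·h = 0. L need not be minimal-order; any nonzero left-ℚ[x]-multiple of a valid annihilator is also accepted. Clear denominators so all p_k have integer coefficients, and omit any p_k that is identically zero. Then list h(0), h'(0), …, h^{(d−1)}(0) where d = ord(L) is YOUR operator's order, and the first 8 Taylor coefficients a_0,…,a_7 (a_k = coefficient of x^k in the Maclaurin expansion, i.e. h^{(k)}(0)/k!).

L = -2·Dx + (1 + 4·x + 4·x^2)·Dx^2  (order 2).
h: a_k = 0, -3, -3, 2, -1, -2/5, 38/15, -604/105, …
ICs: h(0) = 0, h′(0) = -3.

f: a_k = -3, -3, -3/2, -1/2, -1/8, -1/40, -1/240, -1/1680, …
L₀ from L_f via x↦r, Dx↦r'^{-1}Dx.
h=∫₀ˣh₀: take L = L₀·Dx.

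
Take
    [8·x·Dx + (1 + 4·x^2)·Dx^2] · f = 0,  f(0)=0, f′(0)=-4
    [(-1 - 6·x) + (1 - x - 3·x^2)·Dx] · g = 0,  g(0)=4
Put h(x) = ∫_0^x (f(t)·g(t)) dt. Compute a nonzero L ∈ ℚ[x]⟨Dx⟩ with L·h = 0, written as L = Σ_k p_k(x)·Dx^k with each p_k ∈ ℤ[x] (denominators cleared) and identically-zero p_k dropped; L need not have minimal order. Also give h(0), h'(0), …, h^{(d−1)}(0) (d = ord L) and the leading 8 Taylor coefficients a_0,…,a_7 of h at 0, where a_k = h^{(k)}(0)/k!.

f: a_k = 0, -4, 0, 16/3, 0, -64/5, 0, 256/7, …
g: a_k = 4, 4, 16, 28, 76, 160, 388, 868, …
Product ⇒ symmetric product L₀, ord ≤ 2.
∫: right-multiply L₀ by Dx.
L = (6 + 8·x + 72·x^2)·Dx + (2 + 4·x + 16·x^2 + 72·x^3)·Dx^2 + (-1 + x - x^2 + 4·x^3 + 12·x^4)·Dx^3  (order 3).
h: a_k = 0, 0, -8, -16/3, -32/3, -272/15, -2024/45, -8128/105, …
ICs: h(0) = 0, h′(0) = 0, h′′(0) = -16.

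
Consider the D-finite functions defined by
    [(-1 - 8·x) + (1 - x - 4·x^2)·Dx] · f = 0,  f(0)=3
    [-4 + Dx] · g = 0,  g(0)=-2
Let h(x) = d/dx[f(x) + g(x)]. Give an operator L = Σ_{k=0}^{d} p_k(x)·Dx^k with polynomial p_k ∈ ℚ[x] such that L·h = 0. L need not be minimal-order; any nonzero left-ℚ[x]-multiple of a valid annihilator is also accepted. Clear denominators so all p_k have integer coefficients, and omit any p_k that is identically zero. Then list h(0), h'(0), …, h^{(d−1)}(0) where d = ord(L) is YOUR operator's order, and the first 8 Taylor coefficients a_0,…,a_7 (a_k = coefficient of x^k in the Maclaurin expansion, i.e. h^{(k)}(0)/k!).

f: a_k = 3, 3, 15, 27, 87, 195, 543, 1323, …
g: a_k = -2, -8, -16, -64/3, -64/3, -256/15, -512/45, -2048/315, …
Sum ⇒ L₀ = lclm(L_f,L_g) in ℚ(x)⟨Dx⟩.
Differentiate: ansatz ord ≤ ord L₀ ⇒ L.
L = (28 + 848·x + 896·x^2 + 4608·x^3 + 3072·x^4) + (-19 - 192·x - 472·x^2 - 1152·x^3 + 640·x^4 + 1024·x^5)·Dx + (3 - 5·x + 62·x^2 - 352·x^4 - 256·x^5)·Dx^2  (order 2).
h: a_k = -5, -2, 17, 788/3, 2669/3, 47846/15, 414697/45, 8799208/315, …
ICs: h(0) = -5, h′(0) = -2.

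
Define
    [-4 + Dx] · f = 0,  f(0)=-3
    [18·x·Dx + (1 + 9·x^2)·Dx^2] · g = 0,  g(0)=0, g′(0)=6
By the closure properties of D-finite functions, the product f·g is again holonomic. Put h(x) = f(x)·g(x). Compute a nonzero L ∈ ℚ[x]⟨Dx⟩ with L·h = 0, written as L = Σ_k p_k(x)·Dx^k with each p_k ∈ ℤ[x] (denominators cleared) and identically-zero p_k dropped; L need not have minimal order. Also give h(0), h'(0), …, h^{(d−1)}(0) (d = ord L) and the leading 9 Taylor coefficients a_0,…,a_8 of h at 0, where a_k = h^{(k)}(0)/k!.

f: a_k = -3, -12, -24, -32, -32, -128/5, -256/15, -1024/105, -512/105, …
g: a_k = 0, 6, 0, -18, 0, 486/5, 0, -4374/7, 0, …
Product ⇒ symmetric product L₀, ord ≤ 2.
L = (16 - 72·x + 144·x^2) + (-8 + 18·x - 72·x^2)·Dx + (1 + 9·x^2)·Dx^2  (order 2).
h: a_k = 0, -18, -72, -90, 24, -258/5, -744, 538/35, 167656/35, …
ICs: h(0) = 0, h′(0) = -18.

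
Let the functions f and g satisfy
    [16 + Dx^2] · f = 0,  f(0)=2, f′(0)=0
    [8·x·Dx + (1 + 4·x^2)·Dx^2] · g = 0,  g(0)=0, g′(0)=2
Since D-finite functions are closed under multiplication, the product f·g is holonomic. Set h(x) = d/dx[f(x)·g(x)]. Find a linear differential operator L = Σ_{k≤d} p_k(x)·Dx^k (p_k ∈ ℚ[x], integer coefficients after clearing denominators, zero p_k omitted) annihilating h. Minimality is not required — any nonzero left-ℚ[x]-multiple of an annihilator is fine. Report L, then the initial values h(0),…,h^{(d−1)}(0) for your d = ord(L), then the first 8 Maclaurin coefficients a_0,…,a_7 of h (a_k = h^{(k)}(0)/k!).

f: a_k = 2, 0, -16, 0, 64/3, 0, -512/45, 0, …
g: a_k = 0, 2, 0, -8/3, 0, 32/5, 0, -128/7, …
h₀=f·g: eliminate ⇒ L₀, order ≤ 2·2.
Differentiate: ansatz ord ≤ ord L₀ ⇒ L.
L = (4096 + 58368·x^2 + 354304·x^4 + 983040·x^6 + 1867776·x^8 + 2621440·x^10 + 2097152·x^12) + (1984·x + 30208·x^3 + 158720·x^5 + 409600·x^7 + 655360·x^9 + 524288·x^11)·Dx + (336 + 5216·x^2 + 34560·x^4 + 114176·x^6 + 249856·x^8 + 360448·x^10 + 262144·x^12)·Dx^2 + (124·x + 1888·x^3 + 9920·x^5 + 25600·x^7 + 40960·x^9 + 32768·x^11)·Dx^3 + (5 + 98·x^2 + 776·x^4 + 3296·x^6 + 8320·x^8 + 12288·x^10 + 8192·x^12)·Dx^4  (order 4).
h: a_k = 4, 0, -112, 0, 1472/3, 0, -68864/45, 0, …
ICs: h(0) = 4, h′(0) = 0, h′′(0) = -224, h′′′(0) = 0.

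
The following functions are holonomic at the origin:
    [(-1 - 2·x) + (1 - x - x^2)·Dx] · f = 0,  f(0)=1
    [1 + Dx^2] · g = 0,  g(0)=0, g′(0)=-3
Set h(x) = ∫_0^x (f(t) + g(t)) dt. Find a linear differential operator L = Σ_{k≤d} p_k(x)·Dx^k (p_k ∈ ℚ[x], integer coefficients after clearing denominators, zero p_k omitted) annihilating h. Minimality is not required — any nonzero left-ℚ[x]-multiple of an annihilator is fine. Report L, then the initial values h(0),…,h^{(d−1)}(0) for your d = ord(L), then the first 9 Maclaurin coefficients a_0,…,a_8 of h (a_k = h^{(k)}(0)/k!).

f: a_k = 1, 1, 2, 3, 5, 8, 13, 21, 34, …
g: a_k = 0, -3, 0, 1/2, 0, -1/40, 0, 1/1680, 0, …
Weyl lclm of L_f,L_g ⇒ L₀ (ord ≤ 3).
∫: right-multiply L₀ by Dx.
L = (19 + 48·x + 31·x^2 + 24·x^3 + 5·x^4 + 2·x^5)·Dx + (-5 + x + 4·x^2 + 7·x^3 + 6·x^4 + 3·x^5 + x^6)·Dx^2 + (19 + 48·x + 31·x^2 + 24·x^3 + 5·x^4 + 2·x^5)·Dx^3 + (-5 + x + 4·x^2 + 7·x^3 + 6·x^4 + 3·x^5 + x^6)·Dx^4  (order 4).
h: a_k = 0, 1, -1, 2/3, 7/8, 1, 319/240, 13/7, 35281/13440, …
ICs: h(0) = 0, h′(0) = 1, h′′(0) = -2, h′′′(0) = 4.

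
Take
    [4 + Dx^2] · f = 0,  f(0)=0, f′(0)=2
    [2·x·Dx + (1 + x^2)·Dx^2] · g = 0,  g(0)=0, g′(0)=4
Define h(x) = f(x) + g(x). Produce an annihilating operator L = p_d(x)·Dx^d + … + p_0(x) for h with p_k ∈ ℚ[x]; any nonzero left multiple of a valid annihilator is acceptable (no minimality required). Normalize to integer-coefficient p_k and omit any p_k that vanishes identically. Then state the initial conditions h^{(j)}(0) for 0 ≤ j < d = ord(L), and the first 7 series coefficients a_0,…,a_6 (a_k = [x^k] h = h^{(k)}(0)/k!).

L = (-32·x + 80·x^3 + 16·x^5)·Dx + (4 + 32·x^2 + 36·x^4 + 8·x^6)·Dx^2 + (-8·x + 20·x^3 + 4·x^5)·Dx^3 + (1 + 8·x^2 + 9·x^4 + 2·x^6)·Dx^4  (order 4).
h: a_k = 0, 6, 0, -8/3, 0, 16/15, 0, …
ICs: h(0) = 0, h′(0) = 6, h′′(0) = 0, h′′′(0) = -16.

f: a_k = 0, 2, 0, -4/3, 0, 4/15, 0, …
g: a_k = 0, 4, 0, -4/3, 0, 4/5, 0, …
L₀ := lclm(L_f,L_g); ord L₀ ≤ 2+2.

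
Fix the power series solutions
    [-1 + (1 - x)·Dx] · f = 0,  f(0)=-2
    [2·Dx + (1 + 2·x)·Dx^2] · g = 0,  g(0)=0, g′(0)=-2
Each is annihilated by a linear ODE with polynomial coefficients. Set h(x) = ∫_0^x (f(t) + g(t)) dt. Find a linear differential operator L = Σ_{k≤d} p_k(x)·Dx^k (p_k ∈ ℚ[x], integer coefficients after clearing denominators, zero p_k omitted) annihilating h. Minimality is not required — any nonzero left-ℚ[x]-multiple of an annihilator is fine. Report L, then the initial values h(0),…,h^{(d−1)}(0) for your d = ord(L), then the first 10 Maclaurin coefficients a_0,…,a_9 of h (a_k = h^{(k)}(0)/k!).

f: a_k = -2, -2, -2, -2, -2, -2, -2, -2, -2, -2, …
g: a_k = 0, -2, 2, -8/3, 4, -32/5, 32/3, -128/7, 32, -512/9, …
Weyl lclm of L_f,L_g ⇒ L₀ (ord ≤ 3).
h=∫₀ˣh₀: take L = L₀·Dx.
L = (14 + 4·x)·Dx^2 + (-1 + 20·x + 8·x^2)·Dx^3 + (-2 - 3·x + 3·x^2 + 2·x^3)·Dx^4  (order 4).
h: a_k = 0, -2, -2, 0, -7/6, 2/5, -7/5, 26/21, -71/28, 10/3, …
ICs: h(0) = 0, h′(0) = -2, h′′(0) = -4, h′′′(0) = 0.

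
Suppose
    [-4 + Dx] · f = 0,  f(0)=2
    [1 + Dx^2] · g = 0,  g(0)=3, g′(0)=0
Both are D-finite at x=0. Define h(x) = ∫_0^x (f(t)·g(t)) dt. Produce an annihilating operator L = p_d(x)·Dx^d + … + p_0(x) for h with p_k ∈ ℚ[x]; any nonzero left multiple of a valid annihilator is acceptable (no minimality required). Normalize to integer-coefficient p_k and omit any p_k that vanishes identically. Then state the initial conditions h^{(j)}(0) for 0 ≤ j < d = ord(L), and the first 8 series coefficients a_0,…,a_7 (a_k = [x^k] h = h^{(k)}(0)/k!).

L = 17·Dx - 8·Dx^2 + Dx^3  (order 3).
h: a_k = 0, 6, 12, 15, 13, 161/20, 101/30, 33/56, …
ICs: h(0) = 0, h′(0) = 6, h′′(0) = 24.

f: a_k = 2, 8, 16, 64/3, 64/3, 256/15, 512/45, 2048/315, …
g: a_k = 3, 0, -3/2, 0, 1/8, 0, -1/240, 0, …
f·g: L₀ = L_f ⊗_s L_g, ord ≤ 1·2.
Integrate: L := L₀·Dx.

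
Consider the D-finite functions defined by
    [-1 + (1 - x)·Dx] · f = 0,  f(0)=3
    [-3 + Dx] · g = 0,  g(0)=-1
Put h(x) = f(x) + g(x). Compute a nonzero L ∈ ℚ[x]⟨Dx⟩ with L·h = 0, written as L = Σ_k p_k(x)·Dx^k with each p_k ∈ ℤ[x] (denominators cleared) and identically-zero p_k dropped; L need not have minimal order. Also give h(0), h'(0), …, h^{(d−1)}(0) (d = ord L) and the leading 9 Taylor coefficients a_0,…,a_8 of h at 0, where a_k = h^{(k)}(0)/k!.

L = (3 - 9·x) + (-7 + 18·x - 9·x^2)·Dx + (2 - 5·x + 3·x^2)·Dx^2  (order 2).
h: a_k = 2, 0, -3/2, -3/2, -3/8, 39/40, 159/80, 1437/560, 12711/4480, …
ICs: h(0) = 2, h′(0) = 0.

f: a_k = 3, 3, 3, 3, 3, 3, 3, 3, 3, …
g: a_k = -1, -3, -9/2, -9/2, -27/8, -81/40, -81/80, -243/560, -729/4480, …
Weyl lclm of L_f,L_g ⇒ L₀ (ord ≤ 2).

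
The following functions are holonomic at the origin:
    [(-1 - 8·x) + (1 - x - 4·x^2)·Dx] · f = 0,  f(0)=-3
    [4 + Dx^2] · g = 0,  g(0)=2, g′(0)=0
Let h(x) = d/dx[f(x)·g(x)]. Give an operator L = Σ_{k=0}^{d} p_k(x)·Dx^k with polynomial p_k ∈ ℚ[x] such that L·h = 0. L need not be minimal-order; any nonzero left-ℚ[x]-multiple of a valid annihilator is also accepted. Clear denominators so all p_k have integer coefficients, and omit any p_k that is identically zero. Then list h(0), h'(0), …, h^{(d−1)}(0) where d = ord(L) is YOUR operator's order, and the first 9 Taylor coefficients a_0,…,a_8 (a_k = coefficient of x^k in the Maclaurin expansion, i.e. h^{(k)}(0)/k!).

L = (18 - 8·x - 28·x^2 + 32·x^3 + 64·x^4) + (4 + 34·x + 24·x^2 + 64·x^3)·Dx + (-1 + x^2 + 8·x^3 + 16·x^4)·Dx^2  (order 2).
h: a_k = -6, -36, -126, -472, -1430, -22724/5, -199654/15, -1380784/35, -789846/7, …
ICs: h(0) = -6, h′(0) = -36.

f: a_k = -3, -3, -15, -27, -87, -195, -543, -1323, -3495, …
g: a_k = 2, 0, -4, 0, 4/3, 0, -8/45, 0, 4/315, …
Product ⇒ symmetric product L₀, ord ≤ 2.
h₀' ⇒ L via d/dx closure of L₀.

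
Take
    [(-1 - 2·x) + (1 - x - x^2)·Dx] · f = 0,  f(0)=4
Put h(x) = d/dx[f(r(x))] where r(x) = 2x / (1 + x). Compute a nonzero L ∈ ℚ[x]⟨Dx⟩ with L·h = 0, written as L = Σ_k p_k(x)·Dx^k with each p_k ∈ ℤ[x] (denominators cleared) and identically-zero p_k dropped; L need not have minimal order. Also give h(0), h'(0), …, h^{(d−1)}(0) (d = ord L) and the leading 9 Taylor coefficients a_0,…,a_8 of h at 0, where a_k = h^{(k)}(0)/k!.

L = (6 + 30·x + 90·x^2 + 50·x^3) + (-1 - 6·x + 30·x^3 + 25·x^4)·Dx  (order 1).
h: a_k = 8, 48, 120, 480, 1000, 3600, 7000, 24000, 45000, …
ICs: h(0) = 8.

f: a_k = 4, 4, 8, 12, 20, 32, 52, 84, 136, …
L₀ from L_f via x↦r, Dx↦r'^{-1}Dx.
h=h₀': d/dx-closure on L₀ ⇒ L.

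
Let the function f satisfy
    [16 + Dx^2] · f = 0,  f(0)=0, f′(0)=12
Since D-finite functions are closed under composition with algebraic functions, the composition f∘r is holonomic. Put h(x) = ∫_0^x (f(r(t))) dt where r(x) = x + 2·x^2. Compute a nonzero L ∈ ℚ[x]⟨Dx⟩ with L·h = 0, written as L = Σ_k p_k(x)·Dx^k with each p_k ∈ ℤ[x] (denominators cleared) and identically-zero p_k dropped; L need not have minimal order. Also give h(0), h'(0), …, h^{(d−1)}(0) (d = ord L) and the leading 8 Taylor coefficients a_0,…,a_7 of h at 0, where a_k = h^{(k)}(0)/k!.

L = (16 + 192·x + 768·x^2 + 1024·x^3)·Dx - 4·Dx^2 + (1 + 4·x)·Dx^3  (order 3).
h: a_k = 0, 0, 6, 8, -8, -192/5, -896/15, 0, …
ICs: h(0) = 0, h′(0) = 0, h′′(0) = 12.

f: a_k = 0, 12, 0, -32, 0, 128/5, 0, -1024/105, …
Change of var in L_f (x↦r) gives L₀.
h=∫₀ˣh₀: take L = L₀·Dx.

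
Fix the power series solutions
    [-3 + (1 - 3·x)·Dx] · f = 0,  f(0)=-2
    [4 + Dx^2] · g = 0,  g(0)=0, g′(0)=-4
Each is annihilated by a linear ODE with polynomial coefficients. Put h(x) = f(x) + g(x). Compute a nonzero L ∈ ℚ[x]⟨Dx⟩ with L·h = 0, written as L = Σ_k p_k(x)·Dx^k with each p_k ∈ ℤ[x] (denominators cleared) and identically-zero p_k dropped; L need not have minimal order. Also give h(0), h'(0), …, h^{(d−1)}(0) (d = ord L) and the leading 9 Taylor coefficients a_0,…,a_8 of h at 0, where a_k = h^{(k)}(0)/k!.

f: a_k = -2, -6, -18, -54, -162, -486, -1458, -4374, -13122, …
g: a_k = 0, -4, 0, 8/3, 0, -8/15, 0, 16/315, 0, …
Sum ⇒ L₀ = lclm(L_f,L_g) in ℚ(x)⟨Dx⟩.
L = (348 - 144·x + 216·x^2) + (-44 + 180·x - 216·x^2 + 216·x^3)·Dx + (87 - 36·x + 54·x^2)·Dx^2 + (-11 + 45·x - 54·x^2 + 54·x^3)·Dx^3  (order 3).
h: a_k = -2, -10, -18, -154/3, -162, -7298/15, -1458, -1377794/315, -13122, …
ICs: h(0) = -2, h′(0) = -10, h′′(0) = -36.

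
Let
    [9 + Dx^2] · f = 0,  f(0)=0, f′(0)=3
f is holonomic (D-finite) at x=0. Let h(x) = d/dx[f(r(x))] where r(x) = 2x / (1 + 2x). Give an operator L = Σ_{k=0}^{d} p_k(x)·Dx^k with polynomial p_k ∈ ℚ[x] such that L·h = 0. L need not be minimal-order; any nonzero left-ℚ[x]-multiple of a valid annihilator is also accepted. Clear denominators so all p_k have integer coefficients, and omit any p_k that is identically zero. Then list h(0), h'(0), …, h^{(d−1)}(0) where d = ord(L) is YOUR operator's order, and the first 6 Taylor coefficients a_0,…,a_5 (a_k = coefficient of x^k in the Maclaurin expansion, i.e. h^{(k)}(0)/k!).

f: a_k = 0, 3, 0, -9/2, 0, 81/40, …
Change of var in L_f (x↦r) gives L₀.
h₀' ⇒ L via d/dx closure of L₀.
L = (60 + 96·x + 96·x^2) + (12 + 72·x + 144·x^2 + 96·x^3)·Dx + (1 + 8·x + 24·x^2 + 32·x^3 + 16·x^4)·Dx^2  (order 2).
h: a_k = 6, -24, -36, 672, -3516, 12240, …
ICs: h(0) = 6, h′(0) = -24.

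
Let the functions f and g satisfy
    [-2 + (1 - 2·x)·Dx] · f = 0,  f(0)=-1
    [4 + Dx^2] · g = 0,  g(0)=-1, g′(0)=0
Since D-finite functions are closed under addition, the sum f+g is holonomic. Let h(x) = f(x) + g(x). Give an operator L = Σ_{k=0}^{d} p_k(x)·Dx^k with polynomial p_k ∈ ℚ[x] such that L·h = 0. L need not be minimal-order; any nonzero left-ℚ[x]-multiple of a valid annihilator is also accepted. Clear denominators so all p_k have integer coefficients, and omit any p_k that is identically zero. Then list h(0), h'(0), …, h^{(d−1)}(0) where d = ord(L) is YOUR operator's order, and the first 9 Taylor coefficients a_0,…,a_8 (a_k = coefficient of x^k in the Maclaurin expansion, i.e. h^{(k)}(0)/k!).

L = (56 - 32·x + 32·x^2) + (-12 + 40·x - 48·x^2 + 32·x^3)·Dx + (14 - 8·x + 8·x^2)·Dx^2 + (-3 + 10·x - 12·x^2 + 8·x^3)·Dx^3  (order 3).
h: a_k = -2, -2, -2, -8, -50/3, -32, -2876/45, -128, -80642/315, …
ICs: h(0) = -2, h′(0) = -2, h′′(0) = -4.

f: a_k = -1, -2, -4, -8, -16, -32, -64, -128, -256, …
g: a_k = -1, 0, 2, 0, -2/3, 0, 4/45, 0, -2/315, …
Weyl lclm of L_f,L_g ⇒ L₀ (ord ≤ 3).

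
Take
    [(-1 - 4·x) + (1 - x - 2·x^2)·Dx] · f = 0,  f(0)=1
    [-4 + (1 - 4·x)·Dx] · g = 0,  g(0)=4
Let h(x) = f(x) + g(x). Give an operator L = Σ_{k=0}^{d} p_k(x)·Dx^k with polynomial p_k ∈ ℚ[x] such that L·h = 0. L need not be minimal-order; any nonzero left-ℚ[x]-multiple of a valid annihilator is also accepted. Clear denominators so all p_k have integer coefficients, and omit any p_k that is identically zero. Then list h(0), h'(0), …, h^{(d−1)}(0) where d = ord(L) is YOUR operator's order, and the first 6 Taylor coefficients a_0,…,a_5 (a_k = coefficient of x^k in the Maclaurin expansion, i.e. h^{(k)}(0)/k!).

f: a_k = 1, 1, 3, 5, 11, 21, …
g: a_k = 4, 16, 64, 256, 1024, 4096, …
Sum ⇒ L₀ = lclm(L_f,L_g) in ℚ(x)⟨Dx⟩.
L = (-8 - 144·x + 96·x^2 - 128·x^3) + (26 - 28·x - 120·x^2 + 128·x^3 - 256·x^4)·Dx + (-3 + 19·x - 34·x^2 + 24·x^3 + 16·x^4 - 64·x^5)·Dx^2  (order 2).
h: a_k = 5, 17, 67, 261, 1035, 4117, …
ICs: h(0) = 5, h′(0) = 17.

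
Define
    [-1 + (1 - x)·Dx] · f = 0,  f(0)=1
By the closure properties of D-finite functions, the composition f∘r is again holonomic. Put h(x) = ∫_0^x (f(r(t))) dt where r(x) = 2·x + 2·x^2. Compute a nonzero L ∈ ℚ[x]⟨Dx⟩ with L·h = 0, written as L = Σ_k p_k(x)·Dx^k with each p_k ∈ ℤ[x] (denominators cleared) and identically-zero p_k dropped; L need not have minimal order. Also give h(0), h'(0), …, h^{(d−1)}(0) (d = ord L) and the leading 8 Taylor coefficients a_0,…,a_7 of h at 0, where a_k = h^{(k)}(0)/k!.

L = (2 + 4·x)·Dx + (-1 + 2·x + 2·x^2)·Dx^2  (order 2).
h: a_k = 0, 1, 1, 2, 4, 44/5, 20, 328/7, …
ICs: h(0) = 0, h′(0) = 1.

f: a_k = 1, 1, 1, 1, 1, 1, 1, 1, …
Change of var in L_f (x↦r) gives L₀.
∫: right-multiply L₀ by Dx.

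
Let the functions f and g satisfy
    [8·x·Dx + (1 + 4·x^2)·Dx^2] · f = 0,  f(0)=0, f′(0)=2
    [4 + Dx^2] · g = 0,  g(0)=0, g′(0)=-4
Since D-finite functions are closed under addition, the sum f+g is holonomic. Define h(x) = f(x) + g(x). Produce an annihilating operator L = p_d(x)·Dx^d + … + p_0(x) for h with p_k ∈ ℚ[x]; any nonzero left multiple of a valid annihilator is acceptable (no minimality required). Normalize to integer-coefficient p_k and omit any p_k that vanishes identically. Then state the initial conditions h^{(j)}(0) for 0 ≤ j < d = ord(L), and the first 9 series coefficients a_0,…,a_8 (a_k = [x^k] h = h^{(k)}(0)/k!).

L = (-352·x + 1792·x^3 + 512·x^5)·Dx + (-4 + 112·x^2 + 576·x^4 + 256·x^6)·Dx^2 + (-88·x + 448·x^3 + 128·x^5)·Dx^3 + (-1 + 28·x^2 + 144·x^4 + 64·x^6)·Dx^4  (order 4).
h: a_k = 0, -2, 0, 0, 0, 88/15, 0, -5744/315, 0, …
ICs: h(0) = 0, h′(0) = -2, h′′(0) = 0, h′′′(0) = 0.

f: a_k = 0, 2, 0, -8/3, 0, 32/5, 0, -128/7, 0, …
g: a_k = 0, -4, 0, 8/3, 0, -8/15, 0, 16/315, 0, …
f+g: L₀ = lclm(L_f,L_g), ord ≤ 2+2.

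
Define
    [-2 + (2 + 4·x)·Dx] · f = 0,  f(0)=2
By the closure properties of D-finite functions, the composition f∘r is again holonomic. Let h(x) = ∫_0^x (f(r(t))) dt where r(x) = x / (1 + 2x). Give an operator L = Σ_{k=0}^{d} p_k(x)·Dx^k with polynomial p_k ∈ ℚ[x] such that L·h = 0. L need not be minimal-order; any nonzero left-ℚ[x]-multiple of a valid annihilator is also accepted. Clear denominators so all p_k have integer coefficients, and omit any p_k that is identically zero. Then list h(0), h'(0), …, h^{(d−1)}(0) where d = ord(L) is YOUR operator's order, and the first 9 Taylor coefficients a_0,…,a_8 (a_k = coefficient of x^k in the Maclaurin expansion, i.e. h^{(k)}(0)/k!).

L = -Dx + (1 + 6·x + 8·x^2)·Dx^2  (order 2).
h: a_k = 0, 2, 1, -5/3, 13/4, -141/20, 133/8, -2353/56, 7205/64, …
ICs: h(0) = 0, h′(0) = 2.

f: a_k = 2, 2, -1, 1, -5/4, 7/4, -21/8, 33/8, -429/64, …
h₀=f(r): pull back L_f along r ⇒ L₀.
∫: right-multiply L₀ by Dx.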